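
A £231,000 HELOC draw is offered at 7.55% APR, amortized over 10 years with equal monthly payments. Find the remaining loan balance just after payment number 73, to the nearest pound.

With monthly rate i = 7.55%/12 = 0.0062917, the balance after k of n payments is P · [(1+i)^n − (1+i)^k] / [(1+i)^n − 1].
(1+0.0062917)^120 = 2.12258527 and (1+0.0062917)^73 = 1.58067638, so the balance is 231,000 × (2.12258527 − 1.58067638) / (2.12258527 − 1) = £111,511.31.

£111,511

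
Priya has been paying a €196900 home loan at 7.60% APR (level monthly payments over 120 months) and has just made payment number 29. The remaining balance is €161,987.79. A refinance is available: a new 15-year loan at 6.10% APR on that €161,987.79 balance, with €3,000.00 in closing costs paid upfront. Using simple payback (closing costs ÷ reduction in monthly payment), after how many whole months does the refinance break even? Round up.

4 months

Current payment = 196,900 × 7.6%/12 / (1 − (1+0.0063333)^−120) = €2,347.53.
Refinanced payment = 161,987.79 × 0.0050833 / (1 − (1+0.0050833)^−180) = €1,375.71.
Monthly savings = €2,347.53 − €1,375.71 = €971.82.
Break-even = €3,000.00 / €971.82 = 3.09 → 4 months.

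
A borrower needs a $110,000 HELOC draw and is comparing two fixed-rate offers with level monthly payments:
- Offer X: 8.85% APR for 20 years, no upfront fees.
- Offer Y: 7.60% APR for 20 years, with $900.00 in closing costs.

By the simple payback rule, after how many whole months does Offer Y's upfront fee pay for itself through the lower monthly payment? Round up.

11 months

Offer X: at 8.85% the monthly rate is 0.0073750, so the payment is 110,000 × 0.0073750 / (1 − 1.0073750^−240) = $979.11.
Offer Y: monthly rate = 7.6%/12 = 0.0063333; payment = 110,000 × 0.0063333 / (1 − (1+0.0063333)^−240) = $892.89.
Monthly savings = $979.11 − $892.89 = $86.22.
Break-even = $900.00 / $86.22 = 10.44 → 11 months.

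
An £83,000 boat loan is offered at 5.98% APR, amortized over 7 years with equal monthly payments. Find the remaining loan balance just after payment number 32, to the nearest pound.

£55,386

With monthly rate i = 5.98%/12 = 0.0049833, the balance after k of n payments is P · [(1+i)^n − (1+i)^k] / [(1+i)^n − 1].
(1+0.0049833)^84 = 1.51825317 and (1+0.0049833)^32 = 1.17242077, so the balance is 83,000 × (1.51825317 − 1.17242077) / (1.51825317 − 1) = £55,386.23.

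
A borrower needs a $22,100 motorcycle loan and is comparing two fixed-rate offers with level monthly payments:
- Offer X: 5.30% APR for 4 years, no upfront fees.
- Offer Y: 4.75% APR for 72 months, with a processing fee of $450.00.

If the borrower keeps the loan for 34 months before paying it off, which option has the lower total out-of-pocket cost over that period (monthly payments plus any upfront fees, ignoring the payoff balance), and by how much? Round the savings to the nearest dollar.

Offer X: monthly rate = 5.3%/12 = 0.0044167; payment = 22,100 × 0.0044167 / (1 − (1+0.0044167)^−48) = $511.96.
Offer Y: monthly rate = 4.75%/12 = 0.0039583; payment = 22,100 × 0.0039583 / (1 − (1+0.0039583)^−72) = $353.36.
Over 34 months: Offer X costs 34 × $511.96 = $17,406.64; Offer Y costs 34 × $353.36 + $450.00 = $12,464.24.
Offer Y is cheaper by $17,406.64 − $12,464.24 = $4,942.40.

Offer Y by $4,942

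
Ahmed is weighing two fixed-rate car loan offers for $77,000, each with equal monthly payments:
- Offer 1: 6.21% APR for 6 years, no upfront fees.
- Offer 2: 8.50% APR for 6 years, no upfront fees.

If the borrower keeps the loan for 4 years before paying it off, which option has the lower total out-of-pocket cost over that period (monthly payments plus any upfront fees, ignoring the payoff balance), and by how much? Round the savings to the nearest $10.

Offer 1: monthly rate = 6.21%/12 = 0.0051750; payment = 77,000 × 0.0051750 / (1 − (1+0.0051750)^−72) = $1,283.76.
Offer 2: monthly rate = 8.5%/12 = 0.0070833; payment = 77,000 × 0.0070833 / (1 − (1+0.0070833)^−72) = $1,368.94.
Over 48 months: Offer 1 costs 48 × $1,283.76 = $61,620.48; Offer 2 costs 48 × $1,368.94 = $65,709.12.
Offer 1 is cheaper by $65,709.12 − $61,620.48 = $4,088.64.

Offer 1 by $4,090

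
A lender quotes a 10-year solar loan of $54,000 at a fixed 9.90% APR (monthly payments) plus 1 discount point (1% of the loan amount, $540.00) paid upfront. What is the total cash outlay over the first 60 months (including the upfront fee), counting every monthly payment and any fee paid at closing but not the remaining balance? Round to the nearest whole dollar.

$43,178

Monthly rate = 9.9%/12 = 0.0082500; payment = 54,000 × 0.0082500 / (1 − (1+0.0082500)^−120) = $710.63.
Total outlay = 60 × $710.63 + $540.00 = $43,177.80.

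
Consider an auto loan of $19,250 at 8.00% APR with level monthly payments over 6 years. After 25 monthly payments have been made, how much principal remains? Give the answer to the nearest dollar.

With monthly rate i = 8%/12 = 0.0066667, the balance after k of n payments is P · [(1+i)^n − (1+i)^k] / [(1+i)^n − 1].
(1+0.0066667)^72 = 1.61350217 and (1+0.0066667)^25 = 1.18070718, so the balance is 19,250 × (1.61350217 − 1.18070718) / (1.61350217 − 1) = $13,579.91.

$13,580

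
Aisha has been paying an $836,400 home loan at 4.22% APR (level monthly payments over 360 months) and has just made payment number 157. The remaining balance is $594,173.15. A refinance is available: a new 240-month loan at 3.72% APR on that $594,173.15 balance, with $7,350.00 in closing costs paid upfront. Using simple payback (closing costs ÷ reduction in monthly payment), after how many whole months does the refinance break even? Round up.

Current payment = 836,400 × 4.22%/12 / (1 − (1+0.0035167)^−360) = $4,099.91.
Refinanced payment = 594,173.15 × 0.0031000 / (1 − (1+0.0031000)^−240) = $3,513.51.
Monthly savings = $4,099.91 − $3,513.51 = $586.40.
Break-even = $7,350.00 / $586.40 = 12.53 → 13 months.

13 months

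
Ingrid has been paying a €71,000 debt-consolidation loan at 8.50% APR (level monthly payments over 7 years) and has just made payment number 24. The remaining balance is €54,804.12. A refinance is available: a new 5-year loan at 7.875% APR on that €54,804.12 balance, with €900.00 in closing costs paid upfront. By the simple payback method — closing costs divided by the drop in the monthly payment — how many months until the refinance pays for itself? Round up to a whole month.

Current payment = 71,000 × 8.5%/12 / (1 − (1+0.0070833)^−84) = €1,124.39.
Refinanced payment = 54,804.12 × 0.0065625 / (1 − (1+0.0065625)^−60) = €1,107.95.
Monthly savings = €1,124.39 − €1,107.95 = €16.44.
Break-even = €900.00 / €16.44 = 54.74 → 55 months.

55 months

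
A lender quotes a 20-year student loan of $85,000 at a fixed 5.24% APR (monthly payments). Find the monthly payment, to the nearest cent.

Monthly rate = 5.24%/12 = 0.0043667; payment = 85,000 × 0.0043667 / (1 − (1+0.0043667)^−240) = $572.29.

$572.29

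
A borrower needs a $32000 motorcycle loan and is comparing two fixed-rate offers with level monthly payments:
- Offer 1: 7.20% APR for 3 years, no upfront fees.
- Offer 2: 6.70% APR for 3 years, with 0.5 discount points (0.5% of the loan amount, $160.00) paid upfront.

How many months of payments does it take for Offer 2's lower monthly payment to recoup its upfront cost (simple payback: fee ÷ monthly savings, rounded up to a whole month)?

22 months

Offer 1: monthly rate = 7.2%/12 = 0.0060000; payment = 32,000 × 0.0060000 / (1 − (1+0.0060000)^−36) = $991.00.
Offer 2: at 6.70% the monthly rate is 0.0055833, so the payment is 32,000 × 0.0055833 / (1 − 1.0055833^−36) = $983.68.
Monthly savings = $991.00 − $983.68 = $7.32.
Break-even = $160.00 / $7.32 = 21.86 → 22 months.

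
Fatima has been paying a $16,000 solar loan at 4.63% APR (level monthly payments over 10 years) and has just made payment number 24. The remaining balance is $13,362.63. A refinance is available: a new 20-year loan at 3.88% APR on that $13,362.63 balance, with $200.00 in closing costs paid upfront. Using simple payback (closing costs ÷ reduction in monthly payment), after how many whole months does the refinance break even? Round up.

3 months

Current payment = 16,000 × 4.63%/12 / (1 − (1+0.0038583)^−120) = $166.83.
Refinanced payment = 13,362.63 × 0.0032333 / (1 − (1+0.0032333)^−240) = $80.13.
Monthly savings = $166.83 − $80.13 = $86.70.
Break-even = $200.00 / $86.70 = 2.31 → 3 months.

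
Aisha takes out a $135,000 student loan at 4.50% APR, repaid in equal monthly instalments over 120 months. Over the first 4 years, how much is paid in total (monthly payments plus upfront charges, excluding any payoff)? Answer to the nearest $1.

$67,158

At 4.50% the monthly rate is 0.0037500, so the payment is 135,000 × 0.0037500 / (1 − 1.0037500^−120) = $1,399.12.
Total outlay = 48 × $1,399.12 = $67,157.76.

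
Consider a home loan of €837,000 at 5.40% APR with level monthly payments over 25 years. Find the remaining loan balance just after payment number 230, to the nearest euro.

€305,058

With monthly rate i = 5.4%/12 = 0.0045000, the balance after k of n payments is P · [(1+i)^n − (1+i)^k] / [(1+i)^n − 1].
(1+0.0045000)^300 = 3.84576130 and (1+0.0045000)^230 = 2.80857774, so the balance is 837,000 × (3.84576130 − 2.80857774) / (3.84576130 − 1) = €305,058.14.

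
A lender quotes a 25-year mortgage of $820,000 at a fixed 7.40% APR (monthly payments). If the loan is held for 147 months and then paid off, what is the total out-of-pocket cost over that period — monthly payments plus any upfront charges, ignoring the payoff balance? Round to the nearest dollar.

At 7.40% the monthly rate is 0.0061667, so the payment is 820,000 × 0.0061667 / (1 − 1.0061667^−300) = $6,006.49.
Total outlay = 147 × $6,006.49 = $882,954.03.

$882,954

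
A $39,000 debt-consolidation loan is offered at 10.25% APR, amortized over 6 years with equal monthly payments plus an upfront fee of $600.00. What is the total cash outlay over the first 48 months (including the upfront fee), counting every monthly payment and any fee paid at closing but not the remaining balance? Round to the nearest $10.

At 10.25% the monthly rate is 0.0085417, so the payment is 39,000 × 0.0085417 / (1 − 1.0085417^−72) = $727.43.
Total outlay = 48 × $727.43 + $600.00 = $35,516.64.

$35,520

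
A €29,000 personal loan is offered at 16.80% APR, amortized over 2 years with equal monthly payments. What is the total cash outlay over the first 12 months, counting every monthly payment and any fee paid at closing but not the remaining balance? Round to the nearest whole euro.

Monthly rate = 16.8%/12 = 0.0140000; payment = 29,000 × 0.0140000 / (1 − (1+0.0140000)^−24) = €1,431.04.
Total outlay = 12 × €1,431.04 = €17,172.48.

€17,172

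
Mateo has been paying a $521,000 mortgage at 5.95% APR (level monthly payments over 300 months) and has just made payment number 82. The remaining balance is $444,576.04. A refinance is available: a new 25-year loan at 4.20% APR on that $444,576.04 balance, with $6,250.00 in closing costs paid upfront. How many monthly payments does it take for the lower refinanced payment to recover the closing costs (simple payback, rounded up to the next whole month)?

7 months

Current payment = 521,000 × 5.95%/12 / (1 − (1+0.0049583)^−300) = $3,340.90.
Refinanced payment = 444,576.04 × 0.0035000 / (1 − (1+0.0035000)^−300) = $2,396.01.
Monthly savings = $3,340.90 − $2,396.01 = $944.89.
Break-even = $6,250.00 / $944.89 = 6.61 → 7 months.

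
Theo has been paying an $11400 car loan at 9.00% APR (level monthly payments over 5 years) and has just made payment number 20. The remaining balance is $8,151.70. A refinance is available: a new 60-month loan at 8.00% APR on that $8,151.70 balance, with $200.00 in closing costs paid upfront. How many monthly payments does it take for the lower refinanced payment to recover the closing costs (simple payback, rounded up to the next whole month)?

Current payment = 11,400 × 9%/12 / (1 − (1+0.0075000)^−60) = $236.65.
Refinanced payment = 8,151.70 × 0.0066667 / (1 − (1+0.0066667)^−60) = $165.29.
Monthly savings = $236.65 − $165.29 = $71.36.
Break-even = $200.00 / $71.36 = 2.80 → 3 months.

3 months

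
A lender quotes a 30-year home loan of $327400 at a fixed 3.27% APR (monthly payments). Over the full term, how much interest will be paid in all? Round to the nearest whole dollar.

At 3.27% the monthly rate is 0.0027250, so the payment is 327,400 × 0.0027250 / (1 − 1.0027250^−360) = $1,428.46.
Total paid = 360 × $1,428.46 = $514,245.60; interest = $514,245.60 − $327,400 = $186,845.60.

$186,846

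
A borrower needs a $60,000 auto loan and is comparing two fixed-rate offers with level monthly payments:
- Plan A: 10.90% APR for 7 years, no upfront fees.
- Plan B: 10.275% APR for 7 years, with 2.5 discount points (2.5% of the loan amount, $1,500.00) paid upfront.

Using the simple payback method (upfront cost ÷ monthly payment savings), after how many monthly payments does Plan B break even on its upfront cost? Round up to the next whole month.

Plan A: monthly rate = 10.9%/12 = 0.0090833; payment = 60,000 × 0.0090833 / (1 − (1+0.0090833)^−84) = $1,024.19.
Plan B: monthly rate = 10.275%/12 = 0.0085625; payment = 60,000 × 0.0085625 / (1 − (1+0.0085625)^−84) = $1,004.62.
Monthly savings = $1,024.19 − $1,004.62 = $19.57.
Break-even = $1,500.00 / $19.57 = 76.65 → 77 months.

77 months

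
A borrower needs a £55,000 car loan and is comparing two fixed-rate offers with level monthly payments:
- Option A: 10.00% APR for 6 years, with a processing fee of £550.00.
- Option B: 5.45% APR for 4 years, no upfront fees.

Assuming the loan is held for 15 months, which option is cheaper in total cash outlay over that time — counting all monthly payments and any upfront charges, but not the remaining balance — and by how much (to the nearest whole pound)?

Option A by £3,334

Option A: at 10.00% the monthly rate is 0.0083333, so the payment is 55,000 × 0.0083333 / (1 − 1.0083333^−72) = £1,018.92.
Option B: at 5.45% the monthly rate is 0.0045417, so the payment is 55,000 × 0.0045417 / (1 − 1.0045417^−48) = £1,277.85.
Over 15 months: Option A costs 15 × £1,018.92 + £550.00 = £15,833.80; Option B costs 15 × £1,277.85 = £19,167.75.
Option A is cheaper by £19,167.75 − £15,833.80 = £3,333.95.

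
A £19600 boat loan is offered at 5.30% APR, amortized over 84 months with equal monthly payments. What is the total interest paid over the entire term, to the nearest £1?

At 5.30% the monthly rate is 0.0044167, so the payment is 19,600 × 0.0044167 / (1 − 1.0044167^−84) = £279.80.
Total paid = 84 × £279.80 = £23,503.20; interest = £23,503.20 − £19,600 = £3,903.20.

£3,903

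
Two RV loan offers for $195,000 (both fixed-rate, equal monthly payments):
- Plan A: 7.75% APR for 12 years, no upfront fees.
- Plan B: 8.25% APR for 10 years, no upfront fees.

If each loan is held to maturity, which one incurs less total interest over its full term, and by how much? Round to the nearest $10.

Plan A: at 7.75% the monthly rate is 0.0064583, so the payment is 195,000 × 0.0064583 / (1 − 1.0064583^−144) = $2,084.14.
Total interest on Plan A = 144 × $2,084.14 − $195,000 = $105,116.16.
Plan B: at 8.25% the monthly rate is 0.0068750, so the payment is 195,000 × 0.0068750 / (1 − 1.0068750^−120) = $2,391.73.
Total interest on Plan B = 120 × $2,391.73 − $195,000 = $92,007.60.
Plan B is lower by $13,108.56.

Plan B by $13,110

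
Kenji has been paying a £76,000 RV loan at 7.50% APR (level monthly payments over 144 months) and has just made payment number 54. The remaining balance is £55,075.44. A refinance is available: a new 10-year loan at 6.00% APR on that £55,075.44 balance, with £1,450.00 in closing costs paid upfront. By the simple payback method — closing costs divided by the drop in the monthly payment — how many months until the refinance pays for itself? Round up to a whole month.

8 months

Current payment = 76,000 × 7.5%/12 / (1 − (1+0.0062500)^−144) = £801.97.
Refinanced payment = 55,075.44 × 0.0050000 / (1 − (1+0.0050000)^−120) = £611.45.
Monthly savings = £801.97 − £611.45 = £190.52.
Break-even = £1,450.00 / £190.52 = 7.61 → 8 months.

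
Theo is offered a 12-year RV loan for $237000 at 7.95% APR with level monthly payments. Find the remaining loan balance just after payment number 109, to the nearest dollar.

With monthly rate i = 7.95%/12 = 0.0066250, the balance after k of n payments is P · [(1+i)^n − (1+i)^k] / [(1+i)^n − 1].
(1+0.0066250)^144 = 2.58791819 and (1+0.0066250)^109 = 2.05390626, so the balance is 237,000 × (2.58791819 − 2.05390626) / (2.58791819 − 1) = $79,702.36.

$79,702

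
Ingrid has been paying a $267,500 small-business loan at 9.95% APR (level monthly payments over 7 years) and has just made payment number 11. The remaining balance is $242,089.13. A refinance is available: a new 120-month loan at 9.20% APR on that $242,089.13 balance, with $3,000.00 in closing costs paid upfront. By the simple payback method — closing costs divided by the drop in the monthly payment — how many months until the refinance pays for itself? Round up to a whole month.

3 months

Current payment = 267,500 × 9.95%/12 / (1 − (1+0.0082917)^−84) = $4,433.91.
Refinanced payment = 242,089.13 × 0.0076667 / (1 − (1+0.0076667)^−120) = $3,092.95.
Monthly savings = $4,433.91 − $3,092.95 = $1,340.96.
Break-even = $3,000.00 / $1,340.96 = 2.24 → 3 months.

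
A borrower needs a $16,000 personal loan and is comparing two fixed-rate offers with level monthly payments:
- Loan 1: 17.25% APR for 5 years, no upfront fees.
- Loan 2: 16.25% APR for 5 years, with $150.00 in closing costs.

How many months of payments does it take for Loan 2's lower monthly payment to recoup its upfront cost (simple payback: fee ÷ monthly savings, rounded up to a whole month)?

Loan 1: at 17.25% the monthly rate is 0.0143750, so the payment is 16,000 × 0.0143750 / (1 − 1.0143750^−60) = $399.80.
Loan 2: monthly rate = 16.25%/12 = 0.0135417; payment = 16,000 × 0.0135417 / (1 − (1+0.0135417)^−60) = $391.22.
Monthly savings = $399.80 − $391.22 = $8.58.
Break-even = $150.00 / $8.58 = 17.48 → 18 months.

18 months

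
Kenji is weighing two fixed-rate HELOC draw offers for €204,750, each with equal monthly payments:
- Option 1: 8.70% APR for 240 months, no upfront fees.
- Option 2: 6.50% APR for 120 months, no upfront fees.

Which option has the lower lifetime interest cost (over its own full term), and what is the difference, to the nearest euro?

Option 2 by €153,702

Option 1: at 8.70% the monthly rate is 0.0072500, so the payment is 204,750 × 0.0072500 / (1 − 1.0072500^−240) = €1,802.87.
Total interest on Option 1 = 240 × €1,802.87 − €204,750 = €227,938.80.
Option 2: at 6.50% the monthly rate is 0.0054167, so the payment is 204,750 × 0.0054167 / (1 − 1.0054167^−120) = €2,324.89.
Total interest on Option 2 = 120 × €2,324.89 − €204,750 = €74,236.80.
Option 2 is lower by €153,702.00.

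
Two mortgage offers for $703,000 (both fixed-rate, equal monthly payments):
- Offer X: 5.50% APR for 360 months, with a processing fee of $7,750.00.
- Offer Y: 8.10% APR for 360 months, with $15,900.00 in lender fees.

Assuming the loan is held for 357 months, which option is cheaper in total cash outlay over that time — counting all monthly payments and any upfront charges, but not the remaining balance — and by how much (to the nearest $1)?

Offer X by $442,226

Offer X: at 5.50% the monthly rate is 0.0045833, so the payment is 703,000 × 0.0045833 / (1 − 1.0045833^−360) = $3,991.56.
Offer Y: at 8.10% the monthly rate is 0.0067500, so the payment is 703,000 × 0.0067500 / (1 − 1.0067500^−360) = $5,207.46.
Over 357 months: Offer X costs 357 × $3,991.56 + $7,750.00 = $1,432,736.92; Offer Y costs 357 × $5,207.46 + $15,900.00 = $1,874,963.22.
Offer X is cheaper by $1,874,963.22 − $1,432,736.92 = $442,226.30.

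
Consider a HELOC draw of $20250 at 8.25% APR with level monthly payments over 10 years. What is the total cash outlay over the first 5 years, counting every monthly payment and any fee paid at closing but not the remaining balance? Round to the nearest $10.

$14,900

At 8.25% the monthly rate is 0.0068750, so the payment is 20,250 × 0.0068750 / (1 − 1.0068750^−120) = $248.37.
Total outlay = 60 × $248.37 = $14,902.20.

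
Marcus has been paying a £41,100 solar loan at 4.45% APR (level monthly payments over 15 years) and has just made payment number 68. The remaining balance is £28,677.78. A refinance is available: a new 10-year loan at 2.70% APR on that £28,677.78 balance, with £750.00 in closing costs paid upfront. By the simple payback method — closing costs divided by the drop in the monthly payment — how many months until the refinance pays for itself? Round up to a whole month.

Current payment = 41,100 × 4.45%/12 / (1 − (1+0.0037083)^−180) = £313.36.
Refinanced payment = 28,677.78 × 0.0022500 / (1 − (1+0.0022500)^−120) = £272.96.
Monthly savings = £313.36 − £272.96 = £40.40.
Break-even = £750.00 / £40.40 = 18.56 → 19 months.

19 months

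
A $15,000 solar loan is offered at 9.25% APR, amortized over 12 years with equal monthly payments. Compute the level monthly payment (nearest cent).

At 9.25% the monthly rate is 0.0077083, so the payment is 15,000 × 0.0077083 / (1 − 1.0077083^−144) = $172.82.

$172.82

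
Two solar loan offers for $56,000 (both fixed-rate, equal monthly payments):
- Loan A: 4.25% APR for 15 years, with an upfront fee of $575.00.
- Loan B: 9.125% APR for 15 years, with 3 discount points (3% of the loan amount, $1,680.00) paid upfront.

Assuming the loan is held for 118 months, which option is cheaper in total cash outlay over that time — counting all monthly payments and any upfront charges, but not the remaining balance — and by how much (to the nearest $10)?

Loan A by $18,910

Loan A: monthly rate = 4.25%/12 = 0.0035417; payment = 56,000 × 0.0035417 / (1 − (1+0.0035417)^−180) = $421.28.
Loan B: monthly rate = 9.125%/12 = 0.0076042; payment = 56,000 × 0.0076042 / (1 − (1+0.0076042)^−180) = $572.16.
Over 118 months: Loan A costs 118 × $421.28 + $575.00 = $50,286.04; Loan B costs 118 × $572.16 + $1,680.00 = $69,194.88.
Loan A is cheaper by $69,194.88 − $50,286.04 = $18,908.84.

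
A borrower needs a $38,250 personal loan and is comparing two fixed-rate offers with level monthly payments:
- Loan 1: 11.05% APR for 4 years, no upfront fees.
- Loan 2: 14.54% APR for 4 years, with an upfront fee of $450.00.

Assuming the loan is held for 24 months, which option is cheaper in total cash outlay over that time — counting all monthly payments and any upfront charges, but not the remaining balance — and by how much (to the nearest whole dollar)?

Loan 1: monthly rate = 11.05%/12 = 0.0092083; payment = 38,250 × 0.0092083 / (1 − (1+0.0092083)^−48) = $989.52.
Loan 2: at 14.54% the monthly rate is 0.0121167, so the payment is 38,250 × 0.0121167 / (1 − 1.0121167^−48) = $1,055.63.
Over 24 months: Loan 1 costs 24 × $989.52 = $23,748.48; Loan 2 costs 24 × $1,055.63 + $450.00 = $25,785.12.
Loan 1 is cheaper by $25,785.12 − $23,748.48 = $2,036.64.

Loan 1 by $2,037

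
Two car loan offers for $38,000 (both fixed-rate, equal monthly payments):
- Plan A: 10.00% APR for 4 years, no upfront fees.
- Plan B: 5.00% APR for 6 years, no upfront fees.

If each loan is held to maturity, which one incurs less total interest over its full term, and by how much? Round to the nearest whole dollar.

Plan B by $2,198

Plan A: monthly rate = 10%/12 = 0.0083333; payment = 38,000 × 0.0083333 / (1 − (1+0.0083333)^−48) = $963.78.
Total interest on Plan A = 48 × $963.78 − $38,000 = $8,261.44.
Plan B: monthly rate = 5%/12 = 0.0041667; payment = 38,000 × 0.0041667 / (1 − (1+0.0041667)^−72) = $611.99.
Total interest on Plan B = 72 × $611.99 − $38,000 = $6,063.28.
Plan B is lower by $2,198.16.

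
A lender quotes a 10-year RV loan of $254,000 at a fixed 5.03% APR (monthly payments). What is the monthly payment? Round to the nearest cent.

Monthly rate = 5.03%/12 = 0.0041917; payment = 254,000 × 0.0041917 / (1 − (1+0.0041917)^−120) = $2,697.79.

$2,697.79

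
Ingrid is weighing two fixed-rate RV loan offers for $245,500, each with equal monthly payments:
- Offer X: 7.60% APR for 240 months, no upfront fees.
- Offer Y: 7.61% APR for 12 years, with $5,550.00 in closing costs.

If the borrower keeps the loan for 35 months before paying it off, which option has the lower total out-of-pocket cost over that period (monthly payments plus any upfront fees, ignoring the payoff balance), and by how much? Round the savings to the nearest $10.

Offer X: monthly rate = 7.6%/12 = 0.0063333; payment = 245,500 × 0.0063333 / (1 − (1+0.0063333)^−240) = $1,992.77.
Offer Y: monthly rate = 7.61%/12 = 0.0063417; payment = 245,500 × 0.0063417 / (1 − (1+0.0063417)^−144) = $2,605.21.
Over 35 months: Offer X costs 35 × $1,992.77 = $69,746.95; Offer Y costs 35 × $2,605.21 + $5,550.00 = $96,732.35.
Offer X is cheaper by $96,732.35 − $69,746.95 = $26,985.40.

Offer X by $26,990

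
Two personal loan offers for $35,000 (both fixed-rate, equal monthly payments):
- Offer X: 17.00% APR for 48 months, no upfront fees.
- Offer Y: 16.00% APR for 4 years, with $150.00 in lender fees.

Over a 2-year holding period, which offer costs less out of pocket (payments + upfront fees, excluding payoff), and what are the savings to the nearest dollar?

Offer X: at 17.00% the monthly rate is 0.0141667, so the payment is 35,000 × 0.0141667 / (1 − 1.0141667^−48) = $1,009.93.
Offer Y: at 16.00% the monthly rate is 0.0133333, so the payment is 35,000 × 0.0133333 / (1 − 1.0133333^−48) = $991.91.
Over 24 months: Offer X costs 24 × $1,009.93 = $24,238.32; Offer Y costs 24 × $991.91 + $150.00 = $23,955.84.
Offer Y is cheaper by $24,238.32 − $23,955.84 = $282.48.

Offer Y by $282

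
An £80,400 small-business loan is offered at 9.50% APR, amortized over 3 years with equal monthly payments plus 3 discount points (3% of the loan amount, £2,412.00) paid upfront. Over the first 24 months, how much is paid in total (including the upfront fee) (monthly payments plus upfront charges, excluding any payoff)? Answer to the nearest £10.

Monthly rate = 9.5%/12 = 0.0079167; payment = 80,400 × 0.0079167 / (1 − (1+0.0079167)^−36) = £2,575.45.
Total outlay = 24 × £2,575.45 + £2,412.00 = £64,222.80.

£64,220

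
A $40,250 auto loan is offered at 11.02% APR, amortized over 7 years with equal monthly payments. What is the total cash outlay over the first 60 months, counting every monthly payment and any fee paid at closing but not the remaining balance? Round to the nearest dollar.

$41,376

At 11.02% the monthly rate is 0.0091833, so the payment is 40,250 × 0.0091833 / (1 − 1.0091833^−84) = $689.60.
Total outlay = 60 × $689.60 = $41,376.00.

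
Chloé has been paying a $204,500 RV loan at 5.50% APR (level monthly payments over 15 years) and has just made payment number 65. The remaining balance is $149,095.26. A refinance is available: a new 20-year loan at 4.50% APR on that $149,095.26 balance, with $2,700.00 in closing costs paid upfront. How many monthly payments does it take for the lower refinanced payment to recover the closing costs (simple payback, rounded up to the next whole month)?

Current payment = 204,500 × 5.5%/12 / (1 − (1+0.0045833)^−180) = $1,670.94.
Refinanced payment = 149,095.26 × 0.0037500 / (1 − (1+0.0037500)^−240) = $943.25.
Monthly savings = $1,670.94 − $943.25 = $727.69.
Break-even = $2,700.00 / $727.69 = 3.71 → 4 months.

4 months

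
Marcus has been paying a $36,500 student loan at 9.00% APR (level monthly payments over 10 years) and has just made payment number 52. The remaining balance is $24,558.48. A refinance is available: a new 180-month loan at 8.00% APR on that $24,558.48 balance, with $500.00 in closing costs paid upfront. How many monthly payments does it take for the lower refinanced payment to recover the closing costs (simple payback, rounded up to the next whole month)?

Current payment = 36,500 × 9%/12 / (1 − (1+0.0075000)^−120) = $462.37.
Refinanced payment = 24,558.48 × 0.0066667 / (1 − (1+0.0066667)^−180) = $234.69.
Monthly savings = $462.37 − $234.69 = $227.68.
Break-even = $500.00 / $227.68 = 2.20 → 3 months.

3 months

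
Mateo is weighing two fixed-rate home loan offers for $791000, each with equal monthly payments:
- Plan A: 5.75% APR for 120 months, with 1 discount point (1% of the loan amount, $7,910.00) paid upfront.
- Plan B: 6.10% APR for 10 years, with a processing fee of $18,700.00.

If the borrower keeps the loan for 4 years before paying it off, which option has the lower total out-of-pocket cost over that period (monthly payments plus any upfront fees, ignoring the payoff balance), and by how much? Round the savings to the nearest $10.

Plan A: monthly rate = 5.75%/12 = 0.0047917; payment = 791,000 × 0.0047917 / (1 − (1+0.0047917)^−120) = $8,682.75.
Plan B: at 6.10% the monthly rate is 0.0050833, so the payment is 791,000 × 0.0050833 / (1 − 1.0050833^−120) = $8,821.50.
Over 48 months: Plan A costs 48 × $8,682.75 + $7,910.00 = $424,682.00; Plan B costs 48 × $8,821.50 + $18,700.00 = $442,132.00.
Plan A is cheaper by $442,132.00 − $424,682.00 = $17,450.00.

Plan A by $17,450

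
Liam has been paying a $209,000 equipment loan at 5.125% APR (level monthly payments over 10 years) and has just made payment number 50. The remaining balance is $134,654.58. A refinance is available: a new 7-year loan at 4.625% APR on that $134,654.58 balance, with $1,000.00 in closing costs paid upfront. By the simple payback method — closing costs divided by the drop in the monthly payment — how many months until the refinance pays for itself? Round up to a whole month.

3 months

Current payment = 209,000 × 5.125%/12 / (1 − (1+0.0042708)^−120) = $2,229.56.
Refinanced payment = 134,654.58 × 0.0038542 / (1 − (1+0.0038542)^−84) = $1,879.56.
Monthly savings = $2,229.56 − $1,879.56 = $350.00.
Break-even = $1,000.00 / $350.00 = 2.86 → 3 months.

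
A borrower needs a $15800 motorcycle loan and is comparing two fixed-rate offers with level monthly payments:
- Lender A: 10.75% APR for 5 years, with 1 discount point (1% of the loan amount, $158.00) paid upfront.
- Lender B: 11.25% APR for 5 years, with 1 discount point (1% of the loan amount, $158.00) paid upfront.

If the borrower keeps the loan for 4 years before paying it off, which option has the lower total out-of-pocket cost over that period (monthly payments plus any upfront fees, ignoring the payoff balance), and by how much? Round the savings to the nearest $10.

Lender A by $190

Lender A: monthly rate = 10.75%/12 = 0.0089583; payment = 15,800 × 0.0089583 / (1 − (1+0.0089583)^−60) = $341.56.
Lender B: monthly rate = 11.25%/12 = 0.0093750; payment = 15,800 × 0.0093750 / (1 − (1+0.0093750)^−60) = $345.50.
Over 48 months: Lender A costs 48 × $341.56 + $158.00 = $16,552.88; Lender B costs 48 × $345.50 + $158.00 = $16,742.00.
Lender A is cheaper by $16,742.00 − $16,552.88 = $189.12.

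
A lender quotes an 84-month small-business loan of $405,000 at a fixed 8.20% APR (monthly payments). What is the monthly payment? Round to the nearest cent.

Monthly rate = 8.2%/12 = 0.0068333; payment = 405,000 × 0.0068333 / (1 − (1+0.0068333)^−84) = $6,352.85.

$6,352.85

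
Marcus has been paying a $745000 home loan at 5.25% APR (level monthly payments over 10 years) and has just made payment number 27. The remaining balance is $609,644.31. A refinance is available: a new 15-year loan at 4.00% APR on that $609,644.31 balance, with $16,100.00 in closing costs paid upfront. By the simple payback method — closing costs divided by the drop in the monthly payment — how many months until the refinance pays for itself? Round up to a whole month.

5 months

Current payment = 745,000 × 5.25%/12 / (1 − (1+0.0043750)^−120) = $7,993.23.
Refinanced payment = 609,644.31 × 0.0033333 / (1 − (1+0.0033333)^−180) = $4,509.47.
Monthly savings = $7,993.23 − $4,509.47 = $3,483.76.
Break-even = $16,100.00 / $3,483.76 = 4.62 → 5 months.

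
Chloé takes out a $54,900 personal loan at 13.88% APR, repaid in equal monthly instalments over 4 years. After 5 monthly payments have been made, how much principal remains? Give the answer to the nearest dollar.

$50,490

With monthly rate i = 13.88%/12 = 0.0115667, the balance after k of n payments is P · [(1+i)^n − (1+i)^k] / [(1+i)^n − 1].
(1+0.0115667)^48 = 1.73674668 and (1+0.0115667)^5 = 1.05918678, so the balance is 54,900 × (1.73674668 − 1.05918678) / (1.73674668 − 1) = $50,489.59.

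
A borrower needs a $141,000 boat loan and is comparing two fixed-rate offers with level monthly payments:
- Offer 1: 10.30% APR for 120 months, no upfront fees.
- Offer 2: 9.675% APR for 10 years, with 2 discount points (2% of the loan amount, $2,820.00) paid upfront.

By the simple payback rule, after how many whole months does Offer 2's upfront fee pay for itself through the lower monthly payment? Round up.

58 months

Offer 1: monthly rate = 10.3%/12 = 0.0085833; payment = 141,000 × 0.0085833 / (1 − (1+0.0085833)^−120) = $1,886.83.
Offer 2: at 9.675% the monthly rate is 0.0080625, so the payment is 141,000 × 0.0080625 / (1 − 1.0080625^−120) = $1,838.04.
Monthly savings = $1,886.83 − $1,838.04 = $48.79.
Break-even = $2,820.00 / $48.79 = 57.80 → 58 months.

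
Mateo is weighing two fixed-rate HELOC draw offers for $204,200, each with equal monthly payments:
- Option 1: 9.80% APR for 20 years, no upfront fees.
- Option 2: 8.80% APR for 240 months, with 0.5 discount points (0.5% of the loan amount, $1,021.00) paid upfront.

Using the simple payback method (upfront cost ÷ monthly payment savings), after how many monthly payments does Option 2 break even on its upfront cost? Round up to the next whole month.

Option 1: monthly rate = 9.8%/12 = 0.0081667; payment = 204,200 × 0.0081667 / (1 − (1+0.0081667)^−240) = $1,943.59.
Option 2: at 8.80% the monthly rate is 0.0073333, so the payment is 204,200 × 0.0073333 / (1 − 1.0073333^−240) = $1,811.06.
Monthly savings = $1,943.59 − $1,811.06 = $132.53.
Break-even = $1,021.00 / $132.53 = 7.70 → 8 months.

8 months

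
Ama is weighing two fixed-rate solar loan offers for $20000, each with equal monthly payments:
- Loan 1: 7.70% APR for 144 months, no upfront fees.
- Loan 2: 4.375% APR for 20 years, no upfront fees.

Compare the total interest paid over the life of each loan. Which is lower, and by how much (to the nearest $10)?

Loan 2 by $660

Loan 1: monthly rate = 7.7%/12 = 0.0064167; payment = 20,000 × 0.0064167 / (1 − (1+0.0064167)^−144) = $213.21.
Total interest on Loan 1 = 144 × $213.21 − $20,000 = $10,702.24.
Loan 2: monthly rate = 4.375%/12 = 0.0036458; payment = 20,000 × 0.0036458 / (1 − (1+0.0036458)^−240) = $125.18.
Total interest on Loan 2 = 240 × $125.18 − $20,000 = $10,043.20.
Loan 2 is lower by $659.04.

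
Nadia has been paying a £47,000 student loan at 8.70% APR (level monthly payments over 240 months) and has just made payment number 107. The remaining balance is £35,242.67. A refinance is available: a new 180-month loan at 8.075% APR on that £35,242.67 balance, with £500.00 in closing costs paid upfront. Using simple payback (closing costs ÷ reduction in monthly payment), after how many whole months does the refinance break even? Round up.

Current payment = 47,000 × 8.7%/12 / (1 − (1+0.0072500)^−240) = £413.85.
Refinanced payment = 35,242.67 × 0.0067292 / (1 − (1+0.0067292)^−180) = £338.33.
Monthly savings = £413.85 − £338.33 = £75.52.
Break-even = £500.00 / £75.52 = 6.62 → 7 months.

7 months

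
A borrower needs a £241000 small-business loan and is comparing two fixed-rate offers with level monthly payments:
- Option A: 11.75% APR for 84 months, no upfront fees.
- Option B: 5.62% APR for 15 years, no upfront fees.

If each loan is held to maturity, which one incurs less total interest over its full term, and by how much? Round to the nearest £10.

Option A by £2,560

Option A: monthly rate = 11.75%/12 = 0.0097917; payment = 241,000 × 0.0097917 / (1 − (1+0.0097917)^−84) = £4,222.16.
Total interest on Option A = 84 × £4,222.16 − £241,000 = £113,661.44.
Option B: at 5.62% the monthly rate is 0.0046833, so the payment is 241,000 × 0.0046833 / (1 − 1.0046833^−180) = £1,984.55.
Total interest on Option B = 180 × £1,984.55 − £241,000 = £116,219.00.
Option A is lower by £2,557.56.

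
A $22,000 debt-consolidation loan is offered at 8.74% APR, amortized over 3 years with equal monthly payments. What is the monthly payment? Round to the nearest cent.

$696.93

At 8.74% the monthly rate is 0.0072833, so the payment is 22,000 × 0.0072833 / (1 − 1.0072833^−36) = $696.93.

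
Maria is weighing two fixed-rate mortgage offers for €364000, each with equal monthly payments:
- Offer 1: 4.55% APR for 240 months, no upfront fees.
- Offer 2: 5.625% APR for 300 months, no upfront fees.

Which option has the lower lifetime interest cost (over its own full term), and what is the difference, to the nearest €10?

Offer 1: at 4.55% the monthly rate is 0.0037917, so the payment is 364,000 × 0.0037917 / (1 − 1.0037917^−240) = €2,312.68.
Total interest on Offer 1 = 240 × €2,312.68 − €364,000 = €191,043.20.
Offer 2: monthly rate = 5.625%/12 = 0.0046875; payment = 364,000 × 0.0046875 / (1 − (1+0.0046875)^−300) = €2,262.53.
Total interest on Offer 2 = 300 × €2,262.53 − €364,000 = €314,759.00.
Offer 1 is lower by €123,715.80.

Offer 1 by €123,720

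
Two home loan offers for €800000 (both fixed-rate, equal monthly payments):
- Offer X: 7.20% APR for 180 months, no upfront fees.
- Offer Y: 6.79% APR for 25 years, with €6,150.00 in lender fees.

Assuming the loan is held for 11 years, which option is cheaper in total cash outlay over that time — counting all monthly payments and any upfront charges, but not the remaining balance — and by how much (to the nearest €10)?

Offer X: at 7.20% the monthly rate is 0.0060000, so the payment is 800,000 × 0.0060000 / (1 − 1.0060000^−180) = €7,280.37.
Offer Y: at 6.79% the monthly rate is 0.0056583, so the payment is 800,000 × 0.0056583 / (1 − 1.0056583^−300) = €5,547.52.
Over 132 months: Offer X costs 132 × €7,280.37 = €961,008.84; Offer Y costs 132 × €5,547.52 + €6,150.00 = €738,422.64.
Offer Y is cheaper by €961,008.84 − €738,422.64 = €222,586.20.

Offer Y by €222,590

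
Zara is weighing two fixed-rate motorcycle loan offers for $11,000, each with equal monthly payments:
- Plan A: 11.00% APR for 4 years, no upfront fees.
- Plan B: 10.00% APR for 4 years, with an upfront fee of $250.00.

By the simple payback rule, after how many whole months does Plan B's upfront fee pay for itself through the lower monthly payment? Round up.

48 months

Plan A: at 11.00% the monthly rate is 0.0091667, so the payment is 11,000 × 0.0091667 / (1 − 1.0091667^−48) = $284.30.
Plan B: monthly rate = 10%/12 = 0.0083333; payment = 11,000 × 0.0083333 / (1 − (1+0.0083333)^−48) = $278.99.
Monthly savings = $284.30 − $278.99 = $5.31.
Break-even = $250.00 / $5.31 = 47.08 → 48 months.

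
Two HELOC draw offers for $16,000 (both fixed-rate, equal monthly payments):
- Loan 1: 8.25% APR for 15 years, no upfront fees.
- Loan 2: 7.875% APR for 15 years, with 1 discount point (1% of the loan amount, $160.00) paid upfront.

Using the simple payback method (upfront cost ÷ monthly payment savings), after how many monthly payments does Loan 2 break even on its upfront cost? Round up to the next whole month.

47 months

Loan 1: at 8.25% the monthly rate is 0.0068750, so the payment is 16,000 × 0.0068750 / (1 − 1.0068750^−180) = $155.22.
Loan 2: monthly rate = 7.875%/12 = 0.0065625; payment = 16,000 × 0.0065625 / (1 − (1+0.0065625)^−180) = $151.75.
Monthly savings = $155.22 − $151.75 = $3.47.
Break-even = $160.00 / $3.47 = 46.11 → 47 months.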